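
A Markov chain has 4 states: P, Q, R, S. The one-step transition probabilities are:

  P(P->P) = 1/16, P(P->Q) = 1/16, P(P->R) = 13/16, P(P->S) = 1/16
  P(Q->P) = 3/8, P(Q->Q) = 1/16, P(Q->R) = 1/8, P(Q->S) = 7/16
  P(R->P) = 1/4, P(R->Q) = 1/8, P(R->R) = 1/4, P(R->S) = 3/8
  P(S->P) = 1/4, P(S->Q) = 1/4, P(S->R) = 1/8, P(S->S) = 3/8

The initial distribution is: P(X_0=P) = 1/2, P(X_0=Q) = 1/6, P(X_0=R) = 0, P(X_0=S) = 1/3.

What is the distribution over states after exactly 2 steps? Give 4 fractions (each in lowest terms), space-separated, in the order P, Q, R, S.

Answer: 119/512 69/512 469/1536 503/1536

Derivation:
Propagating the distribution step by step (d_{t+1} = d_t * P):
d_0 = (P=1/2, Q=1/6, R=0, S=1/3)
  d_1[P] = 1/2*1/16 + 1/6*3/8 + 0*1/4 + 1/3*1/4 = 17/96
  d_1[Q] = 1/2*1/16 + 1/6*1/16 + 0*1/8 + 1/3*1/4 = 1/8
  d_1[R] = 1/2*13/16 + 1/6*1/8 + 0*1/4 + 1/3*1/8 = 15/32
  d_1[S] = 1/2*1/16 + 1/6*7/16 + 0*3/8 + 1/3*3/8 = 11/48
d_1 = (P=17/96, Q=1/8, R=15/32, S=11/48)
  d_2[P] = 17/96*1/16 + 1/8*3/8 + 15/32*1/4 + 11/48*1/4 = 119/512
  d_2[Q] = 17/96*1/16 + 1/8*1/16 + 15/32*1/8 + 11/48*1/4 = 69/512
  d_2[R] = 17/96*13/16 + 1/8*1/8 + 15/32*1/4 + 11/48*1/8 = 469/1536
  d_2[S] = 17/96*1/16 + 1/8*7/16 + 15/32*3/8 + 11/48*3/8 = 503/1536
d_2 = (P=119/512, Q=69/512, R=469/1536, S=503/1536)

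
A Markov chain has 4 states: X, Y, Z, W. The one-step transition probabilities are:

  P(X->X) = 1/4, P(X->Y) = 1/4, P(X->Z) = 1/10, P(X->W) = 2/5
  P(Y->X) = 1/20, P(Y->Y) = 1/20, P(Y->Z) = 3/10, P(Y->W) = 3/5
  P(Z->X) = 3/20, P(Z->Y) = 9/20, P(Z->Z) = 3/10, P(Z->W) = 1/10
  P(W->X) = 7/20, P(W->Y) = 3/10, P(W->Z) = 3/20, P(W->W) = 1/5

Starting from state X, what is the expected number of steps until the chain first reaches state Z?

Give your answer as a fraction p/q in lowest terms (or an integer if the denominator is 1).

Let h_i = expected steps to first reach Z from state i.
Boundary: h_Z = 0.
First-step equations for the other states:
  h_X = 1 + 1/4*h_X + 1/4*h_Y + 1/10*h_Z + 2/5*h_W
  h_Y = 1 + 1/20*h_X + 1/20*h_Y + 3/10*h_Z + 3/5*h_W
  h_W = 1 + 7/20*h_X + 3/10*h_Y + 3/20*h_Z + 1/5*h_W

Substituting h_Z = 0 and rearranging gives the linear system (I - Q) h = 1:
  [3/4, -1/4, -2/5] . (h_X, h_Y, h_W) = 1
  [-1/20, 19/20, -3/5] . (h_X, h_Y, h_W) = 1
  [-7/20, -3/10, 4/5] . (h_X, h_Y, h_W) = 1

Solving yields:
  h_X = 2860/467
  h_Y = 2360/467
  h_W = 2720/467

Starting state is X, so the expected hitting time is h_X = 2860/467.

Answer: 2860/467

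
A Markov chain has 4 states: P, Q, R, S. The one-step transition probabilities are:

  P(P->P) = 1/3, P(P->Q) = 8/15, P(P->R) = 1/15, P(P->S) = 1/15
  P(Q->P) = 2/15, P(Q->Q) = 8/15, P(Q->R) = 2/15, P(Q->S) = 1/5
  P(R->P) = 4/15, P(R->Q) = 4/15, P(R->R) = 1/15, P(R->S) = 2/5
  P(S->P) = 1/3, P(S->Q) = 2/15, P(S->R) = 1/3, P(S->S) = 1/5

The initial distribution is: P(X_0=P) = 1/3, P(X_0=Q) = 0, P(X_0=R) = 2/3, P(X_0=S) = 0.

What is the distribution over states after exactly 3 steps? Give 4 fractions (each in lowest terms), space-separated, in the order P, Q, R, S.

Answer: 2452/10125 848/2025 1417/10125 224/1125

Derivation:
Propagating the distribution step by step (d_{t+1} = d_t * P):
d_0 = (P=1/3, Q=0, R=2/3, S=0)
  d_1[P] = 1/3*1/3 + 0*2/15 + 2/3*4/15 + 0*1/3 = 13/45
  d_1[Q] = 1/3*8/15 + 0*8/15 + 2/3*4/15 + 0*2/15 = 16/45
  d_1[R] = 1/3*1/15 + 0*2/15 + 2/3*1/15 + 0*1/3 = 1/15
  d_1[S] = 1/3*1/15 + 0*1/5 + 2/3*2/5 + 0*1/5 = 13/45
d_1 = (P=13/45, Q=16/45, R=1/15, S=13/45)
  d_2[P] = 13/45*1/3 + 16/45*2/15 + 1/15*4/15 + 13/45*1/3 = 58/225
  d_2[Q] = 13/45*8/15 + 16/45*8/15 + 1/15*4/15 + 13/45*2/15 = 2/5
  d_2[R] = 13/45*1/15 + 16/45*2/15 + 1/15*1/15 + 13/45*1/3 = 113/675
  d_2[S] = 13/45*1/15 + 16/45*1/5 + 1/15*2/5 + 13/45*1/5 = 118/675
d_2 = (P=58/225, Q=2/5, R=113/675, S=118/675)
  d_3[P] = 58/225*1/3 + 2/5*2/15 + 113/675*4/15 + 118/675*1/3 = 2452/10125
  d_3[Q] = 58/225*8/15 + 2/5*8/15 + 113/675*4/15 + 118/675*2/15 = 848/2025
  d_3[R] = 58/225*1/15 + 2/5*2/15 + 113/675*1/15 + 118/675*1/3 = 1417/10125
  d_3[S] = 58/225*1/15 + 2/5*1/5 + 113/675*2/5 + 118/675*1/5 = 224/1125
d_3 = (P=2452/10125, Q=848/2025, R=1417/10125, S=224/1125)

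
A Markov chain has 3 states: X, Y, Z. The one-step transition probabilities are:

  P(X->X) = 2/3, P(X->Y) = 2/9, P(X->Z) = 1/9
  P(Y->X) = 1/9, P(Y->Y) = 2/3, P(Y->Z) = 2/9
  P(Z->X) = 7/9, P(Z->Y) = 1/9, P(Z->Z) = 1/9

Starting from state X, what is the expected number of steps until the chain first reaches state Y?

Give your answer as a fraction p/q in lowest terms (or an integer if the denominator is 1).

Answer: 81/17

Derivation:
Let h_i = expected steps to first reach Y from state i.
Boundary: h_Y = 0.
First-step equations for the other states:
  h_X = 1 + 2/3*h_X + 2/9*h_Y + 1/9*h_Z
  h_Z = 1 + 7/9*h_X + 1/9*h_Y + 1/9*h_Z

Substituting h_Y = 0 and rearranging gives the linear system (I - Q) h = 1:
  [1/3, -1/9] . (h_X, h_Z) = 1
  [-7/9, 8/9] . (h_X, h_Z) = 1

Solving yields:
  h_X = 81/17
  h_Z = 90/17

Starting state is X, so the expected hitting time is h_X = 81/17.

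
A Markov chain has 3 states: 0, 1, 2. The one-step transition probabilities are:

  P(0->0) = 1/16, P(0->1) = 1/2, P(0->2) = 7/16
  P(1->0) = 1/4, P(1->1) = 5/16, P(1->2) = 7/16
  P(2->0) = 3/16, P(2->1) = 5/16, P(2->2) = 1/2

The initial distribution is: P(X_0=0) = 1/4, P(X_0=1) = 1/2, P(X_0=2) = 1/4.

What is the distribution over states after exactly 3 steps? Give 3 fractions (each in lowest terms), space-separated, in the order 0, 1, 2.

Propagating the distribution step by step (d_{t+1} = d_t * P):
d_0 = (0=1/4, 1=1/2, 2=1/4)
  d_1[0] = 1/4*1/16 + 1/2*1/4 + 1/4*3/16 = 3/16
  d_1[1] = 1/4*1/2 + 1/2*5/16 + 1/4*5/16 = 23/64
  d_1[2] = 1/4*7/16 + 1/2*7/16 + 1/4*1/2 = 29/64
d_1 = (0=3/16, 1=23/64, 2=29/64)
  d_2[0] = 3/16*1/16 + 23/64*1/4 + 29/64*3/16 = 191/1024
  d_2[1] = 3/16*1/2 + 23/64*5/16 + 29/64*5/16 = 89/256
  d_2[2] = 3/16*7/16 + 23/64*7/16 + 29/64*1/2 = 477/1024
d_2 = (0=191/1024, 1=89/256, 2=477/1024)
  d_3[0] = 191/1024*1/16 + 89/256*1/4 + 477/1024*3/16 = 1523/8192
  d_3[1] = 191/1024*1/2 + 89/256*5/16 + 477/1024*5/16 = 5693/16384
  d_3[2] = 191/1024*7/16 + 89/256*7/16 + 477/1024*1/2 = 7645/16384
d_3 = (0=1523/8192, 1=5693/16384, 2=7645/16384)

Answer: 1523/8192 5693/16384 7645/16384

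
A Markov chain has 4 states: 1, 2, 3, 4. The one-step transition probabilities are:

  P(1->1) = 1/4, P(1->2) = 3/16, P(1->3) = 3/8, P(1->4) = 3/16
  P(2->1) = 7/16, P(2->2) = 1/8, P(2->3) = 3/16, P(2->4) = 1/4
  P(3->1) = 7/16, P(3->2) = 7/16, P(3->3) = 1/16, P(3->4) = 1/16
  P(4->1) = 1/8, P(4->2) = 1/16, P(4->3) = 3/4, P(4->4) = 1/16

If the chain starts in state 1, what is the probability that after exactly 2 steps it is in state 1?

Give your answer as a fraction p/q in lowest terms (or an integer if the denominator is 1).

Answer: 85/256

Derivation:
Computing P^2 by repeated multiplication:
P^1 =
  1: [1/4, 3/16, 3/8, 3/16]
  2: [7/16, 1/8, 3/16, 1/4]
  3: [7/16, 7/16, 1/16, 1/16]
  4: [1/8, 1/16, 3/4, 1/16]
P^2 =
  1: [85/256, 63/256, 75/256, 33/256]
  2: [71/256, 25/128, 99/256, 9/64]
  3: [43/128, 43/256, 19/64, 51/256]
  4: [101/256, 93/256, 39/256, 23/256]

(P^2)[1 -> 1] = 85/256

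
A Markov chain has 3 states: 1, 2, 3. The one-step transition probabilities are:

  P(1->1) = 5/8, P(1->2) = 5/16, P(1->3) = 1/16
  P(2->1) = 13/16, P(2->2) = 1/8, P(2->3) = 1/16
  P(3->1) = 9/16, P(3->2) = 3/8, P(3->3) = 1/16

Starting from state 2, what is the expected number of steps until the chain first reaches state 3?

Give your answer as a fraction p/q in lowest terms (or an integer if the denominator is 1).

Answer: 16

Derivation:
Let h_i = expected steps to first reach 3 from state i.
Boundary: h_3 = 0.
First-step equations for the other states:
  h_1 = 1 + 5/8*h_1 + 5/16*h_2 + 1/16*h_3
  h_2 = 1 + 13/16*h_1 + 1/8*h_2 + 1/16*h_3

Substituting h_3 = 0 and rearranging gives the linear system (I - Q) h = 1:
  [3/8, -5/16] . (h_1, h_2) = 1
  [-13/16, 7/8] . (h_1, h_2) = 1

Solving yields:
  h_1 = 16
  h_2 = 16

Starting state is 2, so the expected hitting time is h_2 = 16.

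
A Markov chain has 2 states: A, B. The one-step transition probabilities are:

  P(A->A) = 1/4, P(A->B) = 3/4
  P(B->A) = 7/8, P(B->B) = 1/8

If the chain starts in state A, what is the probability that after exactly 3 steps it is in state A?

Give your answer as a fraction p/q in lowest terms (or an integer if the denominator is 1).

Answer: 109/256

Derivation:
Computing P^3 by repeated multiplication:
P^1 =
  A: [1/4, 3/4]
  B: [7/8, 1/8]
P^2 =
  A: [23/32, 9/32]
  B: [21/64, 43/64]
P^3 =
  A: [109/256, 147/256]
  B: [343/512, 169/512]

(P^3)[A -> A] = 109/256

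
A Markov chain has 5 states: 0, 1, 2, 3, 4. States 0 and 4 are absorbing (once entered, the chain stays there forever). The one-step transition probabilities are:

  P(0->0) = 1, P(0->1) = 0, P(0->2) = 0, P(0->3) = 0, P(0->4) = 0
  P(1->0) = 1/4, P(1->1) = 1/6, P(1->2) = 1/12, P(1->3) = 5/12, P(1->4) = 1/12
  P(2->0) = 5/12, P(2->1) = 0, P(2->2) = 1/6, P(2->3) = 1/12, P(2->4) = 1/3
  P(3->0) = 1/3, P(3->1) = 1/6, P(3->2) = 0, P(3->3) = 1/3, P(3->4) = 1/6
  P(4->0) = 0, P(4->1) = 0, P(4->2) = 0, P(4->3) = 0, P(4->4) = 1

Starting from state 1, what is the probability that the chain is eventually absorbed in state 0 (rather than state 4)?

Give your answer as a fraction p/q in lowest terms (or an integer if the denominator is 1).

Let a_i = P(absorbed in 0 | start in state i).
Boundary conditions: a_0 = 1, a_4 = 0.
For each transient state i, a_i = sum_j P(i->j) * a_j:
  a_1 = 1/4*a_0 + 1/6*a_1 + 1/12*a_2 + 5/12*a_3 + 1/12*a_4
  a_2 = 5/12*a_0 + 0*a_1 + 1/6*a_2 + 1/12*a_3 + 1/3*a_4
  a_3 = 1/3*a_0 + 1/6*a_1 + 0*a_2 + 1/3*a_3 + 1/6*a_4

Substituting a_0 = 1 and a_4 = 0, rearrange to (I - Q) a = r where r[i] = P(i -> 0):
  [5/6, -1/12, -5/12] . (a_1, a_2, a_3) = 1/4
  [0, 5/6, -1/12] . (a_1, a_2, a_3) = 5/12
  [-1/6, 0, 2/3] . (a_1, a_2, a_3) = 1/3

Solving yields:
  a_1 = 242/349
  a_2 = 198/349
  a_3 = 235/349

Starting state is 1, so the absorption probability is a_1 = 242/349.

Answer: 242/349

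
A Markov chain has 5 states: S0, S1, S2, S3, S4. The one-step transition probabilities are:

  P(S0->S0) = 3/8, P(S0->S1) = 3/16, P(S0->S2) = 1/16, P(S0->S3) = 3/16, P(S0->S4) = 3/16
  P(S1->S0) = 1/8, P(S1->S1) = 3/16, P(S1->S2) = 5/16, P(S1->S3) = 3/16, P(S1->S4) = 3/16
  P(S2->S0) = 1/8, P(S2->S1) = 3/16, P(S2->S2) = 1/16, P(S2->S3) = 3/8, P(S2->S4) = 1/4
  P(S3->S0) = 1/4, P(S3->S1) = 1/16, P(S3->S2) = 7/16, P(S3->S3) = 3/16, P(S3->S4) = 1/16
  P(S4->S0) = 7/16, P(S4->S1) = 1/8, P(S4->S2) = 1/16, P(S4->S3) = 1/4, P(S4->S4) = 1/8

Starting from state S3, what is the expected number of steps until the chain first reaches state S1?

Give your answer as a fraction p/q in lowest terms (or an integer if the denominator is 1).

Answer: 4080/541

Derivation:
Let h_i = expected steps to first reach S1 from state i.
Boundary: h_S1 = 0.
First-step equations for the other states:
  h_S0 = 1 + 3/8*h_S0 + 3/16*h_S1 + 1/16*h_S2 + 3/16*h_S3 + 3/16*h_S4
  h_S2 = 1 + 1/8*h_S0 + 3/16*h_S1 + 1/16*h_S2 + 3/8*h_S3 + 1/4*h_S4
  h_S3 = 1 + 1/4*h_S0 + 1/16*h_S1 + 7/16*h_S2 + 3/16*h_S3 + 1/16*h_S4
  h_S4 = 1 + 7/16*h_S0 + 1/8*h_S1 + 1/16*h_S2 + 1/4*h_S3 + 1/8*h_S4

Substituting h_S1 = 0 and rearranging gives the linear system (I - Q) h = 1:
  [5/8, -1/16, -3/16, -3/16] . (h_S0, h_S2, h_S3, h_S4) = 1
  [-1/8, 15/16, -3/8, -1/4] . (h_S0, h_S2, h_S3, h_S4) = 1
  [-1/4, -7/16, 13/16, -1/16] . (h_S0, h_S2, h_S3, h_S4) = 1
  [-7/16, -1/16, -1/4, 7/8] . (h_S0, h_S2, h_S3, h_S4) = 1

Solving yields:
  h_S0 = 32576/4869
  h_S2 = 33488/4869
  h_S3 = 4080/541
  h_S4 = 34736/4869

Starting state is S3, so the expected hitting time is h_S3 = 4080/541.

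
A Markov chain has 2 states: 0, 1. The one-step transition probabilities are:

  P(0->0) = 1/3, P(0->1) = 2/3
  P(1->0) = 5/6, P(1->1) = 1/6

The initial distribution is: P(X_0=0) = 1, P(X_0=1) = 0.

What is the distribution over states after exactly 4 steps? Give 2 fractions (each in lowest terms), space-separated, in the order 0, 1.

Answer: 7/12 5/12

Derivation:
Propagating the distribution step by step (d_{t+1} = d_t * P):
d_0 = (0=1, 1=0)
  d_1[0] = 1*1/3 + 0*5/6 = 1/3
  d_1[1] = 1*2/3 + 0*1/6 = 2/3
d_1 = (0=1/3, 1=2/3)
  d_2[0] = 1/3*1/3 + 2/3*5/6 = 2/3
  d_2[1] = 1/3*2/3 + 2/3*1/6 = 1/3
d_2 = (0=2/3, 1=1/3)
  d_3[0] = 2/3*1/3 + 1/3*5/6 = 1/2
  d_3[1] = 2/3*2/3 + 1/3*1/6 = 1/2
d_3 = (0=1/2, 1=1/2)
  d_4[0] = 1/2*1/3 + 1/2*5/6 = 7/12
  d_4[1] = 1/2*2/3 + 1/2*1/6 = 5/12
d_4 = (0=7/12, 1=5/12)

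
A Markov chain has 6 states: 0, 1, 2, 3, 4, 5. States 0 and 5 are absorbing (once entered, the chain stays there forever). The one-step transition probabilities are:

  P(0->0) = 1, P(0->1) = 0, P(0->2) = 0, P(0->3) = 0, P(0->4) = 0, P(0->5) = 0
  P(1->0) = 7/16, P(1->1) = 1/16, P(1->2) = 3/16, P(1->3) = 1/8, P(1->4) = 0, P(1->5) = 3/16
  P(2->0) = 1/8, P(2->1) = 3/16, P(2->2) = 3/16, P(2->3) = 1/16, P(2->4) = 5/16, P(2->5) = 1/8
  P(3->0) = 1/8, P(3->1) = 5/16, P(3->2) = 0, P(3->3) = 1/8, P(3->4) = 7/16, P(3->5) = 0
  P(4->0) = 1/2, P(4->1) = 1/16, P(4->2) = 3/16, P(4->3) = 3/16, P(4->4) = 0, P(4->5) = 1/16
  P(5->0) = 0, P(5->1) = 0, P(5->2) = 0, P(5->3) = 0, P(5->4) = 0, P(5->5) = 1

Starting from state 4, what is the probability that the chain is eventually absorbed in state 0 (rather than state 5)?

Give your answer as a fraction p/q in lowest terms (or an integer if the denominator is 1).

Answer: 25972/31359

Derivation:
Let a_i = P(absorbed in 0 | start in state i).
Boundary conditions: a_0 = 1, a_5 = 0.
For each transient state i, a_i = sum_j P(i->j) * a_j:
  a_1 = 7/16*a_0 + 1/16*a_1 + 3/16*a_2 + 1/8*a_3 + 0*a_4 + 3/16*a_5
  a_2 = 1/8*a_0 + 3/16*a_1 + 3/16*a_2 + 1/16*a_3 + 5/16*a_4 + 1/8*a_5
  a_3 = 1/8*a_0 + 5/16*a_1 + 0*a_2 + 1/8*a_3 + 7/16*a_4 + 0*a_5
  a_4 = 1/2*a_0 + 1/16*a_1 + 3/16*a_2 + 3/16*a_3 + 0*a_4 + 1/16*a_5

Substituting a_0 = 1 and a_5 = 0, rearrange to (I - Q) a = r where r[i] = P(i -> 0):
  [15/16, -3/16, -1/8, 0] . (a_1, a_2, a_3, a_4) = 7/16
  [-3/16, 13/16, -1/16, -5/16] . (a_1, a_2, a_3, a_4) = 1/8
  [-5/16, 0, 7/8, -7/16] . (a_1, a_2, a_3, a_4) = 1/8
  [-1/16, -3/16, -3/16, 1] . (a_1, a_2, a_3, a_4) = 1/2

Solving yields:
  a_1 = 22420/31359
  a_2 = 21947/31359
  a_3 = 8491/10453
  a_4 = 25972/31359

Starting state is 4, so the absorption probability is a_4 = 25972/31359.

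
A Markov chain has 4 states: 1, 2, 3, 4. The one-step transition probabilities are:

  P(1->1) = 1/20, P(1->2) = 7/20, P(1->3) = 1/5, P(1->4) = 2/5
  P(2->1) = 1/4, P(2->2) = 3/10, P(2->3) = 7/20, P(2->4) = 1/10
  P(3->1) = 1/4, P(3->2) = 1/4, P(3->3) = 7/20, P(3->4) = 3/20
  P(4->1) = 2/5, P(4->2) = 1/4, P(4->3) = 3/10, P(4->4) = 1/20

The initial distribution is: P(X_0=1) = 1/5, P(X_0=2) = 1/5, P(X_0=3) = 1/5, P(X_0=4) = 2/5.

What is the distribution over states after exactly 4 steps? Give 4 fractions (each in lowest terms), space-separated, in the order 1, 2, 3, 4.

Propagating the distribution step by step (d_{t+1} = d_t * P):
d_0 = (1=1/5, 2=1/5, 3=1/5, 4=2/5)
  d_1[1] = 1/5*1/20 + 1/5*1/4 + 1/5*1/4 + 2/5*2/5 = 27/100
  d_1[2] = 1/5*7/20 + 1/5*3/10 + 1/5*1/4 + 2/5*1/4 = 7/25
  d_1[3] = 1/5*1/5 + 1/5*7/20 + 1/5*7/20 + 2/5*3/10 = 3/10
  d_1[4] = 1/5*2/5 + 1/5*1/10 + 1/5*3/20 + 2/5*1/20 = 3/20
d_1 = (1=27/100, 2=7/25, 3=3/10, 4=3/20)
  d_2[1] = 27/100*1/20 + 7/25*1/4 + 3/10*1/4 + 3/20*2/5 = 437/2000
  d_2[2] = 27/100*7/20 + 7/25*3/10 + 3/10*1/4 + 3/20*1/4 = 291/1000
  d_2[3] = 27/100*1/5 + 7/25*7/20 + 3/10*7/20 + 3/20*3/10 = 151/500
  d_2[4] = 27/100*2/5 + 7/25*1/10 + 3/10*3/20 + 3/20*1/20 = 377/2000
d_2 = (1=437/2000, 2=291/1000, 3=151/500, 4=377/2000)
  d_3[1] = 437/2000*1/20 + 291/1000*1/4 + 151/500*1/4 + 377/2000*2/5 = 9383/40000
  d_3[2] = 437/2000*7/20 + 291/1000*3/10 + 151/500*1/4 + 377/2000*1/4 = 179/625
  d_3[3] = 437/2000*1/5 + 291/1000*7/20 + 151/500*7/20 + 377/2000*3/10 = 1539/5000
  d_3[4] = 437/2000*2/5 + 291/1000*1/10 + 151/500*3/20 + 377/2000*1/20 = 6849/40000
d_3 = (1=9383/40000, 2=179/625, 3=1539/5000, 4=6849/40000)
  d_4[1] = 9383/40000*1/20 + 179/625*1/4 + 1539/5000*1/4 + 6849/40000*2/5 = 36603/160000
  d_4[2] = 9383/40000*7/20 + 179/625*3/10 + 1539/5000*1/4 + 6849/40000*1/4 = 115111/400000
  d_4[3] = 9383/40000*1/5 + 179/625*7/20 + 1539/5000*7/20 + 6849/40000*3/10 = 122501/400000
  d_4[4] = 9383/40000*2/5 + 179/625*1/10 + 1539/5000*3/20 + 6849/40000*1/20 = 141761/800000
d_4 = (1=36603/160000, 2=115111/400000, 3=122501/400000, 4=141761/800000)

Answer: 36603/160000 115111/400000 122501/400000 141761/800000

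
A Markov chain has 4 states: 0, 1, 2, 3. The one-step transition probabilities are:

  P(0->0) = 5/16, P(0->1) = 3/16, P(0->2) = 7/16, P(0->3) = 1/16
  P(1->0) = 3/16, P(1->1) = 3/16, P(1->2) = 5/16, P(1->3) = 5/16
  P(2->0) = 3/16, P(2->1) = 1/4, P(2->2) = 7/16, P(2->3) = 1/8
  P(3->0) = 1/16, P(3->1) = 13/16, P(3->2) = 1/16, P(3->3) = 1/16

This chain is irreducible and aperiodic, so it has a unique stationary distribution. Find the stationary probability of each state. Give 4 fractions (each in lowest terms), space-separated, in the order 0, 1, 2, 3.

Answer: 347/1814 561/1814 307/907 146/907

Derivation:
The stationary distribution satisfies pi = pi * P, i.e.:
  pi_0 = 5/16*pi_0 + 3/16*pi_1 + 3/16*pi_2 + 1/16*pi_3
  pi_1 = 3/16*pi_0 + 3/16*pi_1 + 1/4*pi_2 + 13/16*pi_3
  pi_2 = 7/16*pi_0 + 5/16*pi_1 + 7/16*pi_2 + 1/16*pi_3
  pi_3 = 1/16*pi_0 + 5/16*pi_1 + 1/8*pi_2 + 1/16*pi_3
with normalization: pi_0 + pi_1 + pi_2 + pi_3 = 1.

Using the first 3 balance equations plus normalization, the linear system A*pi = b is:
  [-11/16, 3/16, 3/16, 1/16] . pi = 0
  [3/16, -13/16, 1/4, 13/16] . pi = 0
  [7/16, 5/16, -9/16, 1/16] . pi = 0
  [1, 1, 1, 1] . pi = 1

Solving yields:
  pi_0 = 347/1814
  pi_1 = 561/1814
  pi_2 = 307/907
  pi_3 = 146/907

Verification (pi * P):
  347/1814*5/16 + 561/1814*3/16 + 307/907*3/16 + 146/907*1/16 = 347/1814 = pi_0  (ok)
  347/1814*3/16 + 561/1814*3/16 + 307/907*1/4 + 146/907*13/16 = 561/1814 = pi_1  (ok)
  347/1814*7/16 + 561/1814*5/16 + 307/907*7/16 + 146/907*1/16 = 307/907 = pi_2  (ok)
  347/1814*1/16 + 561/1814*5/16 + 307/907*1/8 + 146/907*1/16 = 146/907 = pi_3  (ok)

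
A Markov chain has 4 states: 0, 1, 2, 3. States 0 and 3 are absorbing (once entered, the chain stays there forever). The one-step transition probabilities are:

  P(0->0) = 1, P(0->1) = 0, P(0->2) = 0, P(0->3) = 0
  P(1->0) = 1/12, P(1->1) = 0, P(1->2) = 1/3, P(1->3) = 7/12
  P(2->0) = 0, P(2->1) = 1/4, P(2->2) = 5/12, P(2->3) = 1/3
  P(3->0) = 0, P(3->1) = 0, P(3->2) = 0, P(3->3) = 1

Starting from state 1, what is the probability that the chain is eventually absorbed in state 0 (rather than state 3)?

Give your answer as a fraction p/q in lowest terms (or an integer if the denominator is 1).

Answer: 7/72

Derivation:
Let a_i = P(absorbed in 0 | start in state i).
Boundary conditions: a_0 = 1, a_3 = 0.
For each transient state i, a_i = sum_j P(i->j) * a_j:
  a_1 = 1/12*a_0 + 0*a_1 + 1/3*a_2 + 7/12*a_3
  a_2 = 0*a_0 + 1/4*a_1 + 5/12*a_2 + 1/3*a_3

Substituting a_0 = 1 and a_3 = 0, rearrange to (I - Q) a = r where r[i] = P(i -> 0):
  [1, -1/3] . (a_1, a_2) = 1/12
  [-1/4, 7/12] . (a_1, a_2) = 0

Solving yields:
  a_1 = 7/72
  a_2 = 1/24

Starting state is 1, so the absorption probability is a_1 = 7/72.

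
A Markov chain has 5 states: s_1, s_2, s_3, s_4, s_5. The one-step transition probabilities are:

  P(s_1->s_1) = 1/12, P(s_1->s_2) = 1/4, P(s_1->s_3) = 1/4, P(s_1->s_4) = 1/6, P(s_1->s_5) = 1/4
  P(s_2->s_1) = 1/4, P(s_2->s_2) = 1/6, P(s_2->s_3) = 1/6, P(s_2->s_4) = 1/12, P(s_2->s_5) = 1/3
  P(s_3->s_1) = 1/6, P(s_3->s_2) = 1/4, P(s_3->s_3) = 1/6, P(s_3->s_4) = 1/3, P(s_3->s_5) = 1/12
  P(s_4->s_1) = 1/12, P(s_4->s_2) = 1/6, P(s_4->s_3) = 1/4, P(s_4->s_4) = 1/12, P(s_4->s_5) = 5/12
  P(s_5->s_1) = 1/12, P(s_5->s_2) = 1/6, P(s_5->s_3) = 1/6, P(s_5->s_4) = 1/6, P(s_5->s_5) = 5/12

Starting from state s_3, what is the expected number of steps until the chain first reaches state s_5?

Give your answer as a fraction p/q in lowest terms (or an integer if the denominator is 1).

Let h_i = expected steps to first reach s_5 from state i.
Boundary: h_s_5 = 0.
First-step equations for the other states:
  h_s_1 = 1 + 1/12*h_s_1 + 1/4*h_s_2 + 1/4*h_s_3 + 1/6*h_s_4 + 1/4*h_s_5
  h_s_2 = 1 + 1/4*h_s_1 + 1/6*h_s_2 + 1/6*h_s_3 + 1/12*h_s_4 + 1/3*h_s_5
  h_s_3 = 1 + 1/6*h_s_1 + 1/4*h_s_2 + 1/6*h_s_3 + 1/3*h_s_4 + 1/12*h_s_5
  h_s_4 = 1 + 1/12*h_s_1 + 1/6*h_s_2 + 1/4*h_s_3 + 1/12*h_s_4 + 5/12*h_s_5

Substituting h_s_5 = 0 and rearranging gives the linear system (I - Q) h = 1:
  [11/12, -1/4, -1/4, -1/6] . (h_s_1, h_s_2, h_s_3, h_s_4) = 1
  [-1/4, 5/6, -1/6, -1/12] . (h_s_1, h_s_2, h_s_3, h_s_4) = 1
  [-1/6, -1/4, 5/6, -1/3] . (h_s_1, h_s_2, h_s_3, h_s_4) = 1
  [-1/12, -1/6, -1/4, 11/12] . (h_s_1, h_s_2, h_s_3, h_s_4) = 1

Solving yields:
  h_s_1 = 26184/6829
  h_s_2 = 24204/6829
  h_s_3 = 29616/6829
  h_s_4 = 22308/6829

Starting state is s_3, so the expected hitting time is h_s_3 = 29616/6829.

Answer: 29616/6829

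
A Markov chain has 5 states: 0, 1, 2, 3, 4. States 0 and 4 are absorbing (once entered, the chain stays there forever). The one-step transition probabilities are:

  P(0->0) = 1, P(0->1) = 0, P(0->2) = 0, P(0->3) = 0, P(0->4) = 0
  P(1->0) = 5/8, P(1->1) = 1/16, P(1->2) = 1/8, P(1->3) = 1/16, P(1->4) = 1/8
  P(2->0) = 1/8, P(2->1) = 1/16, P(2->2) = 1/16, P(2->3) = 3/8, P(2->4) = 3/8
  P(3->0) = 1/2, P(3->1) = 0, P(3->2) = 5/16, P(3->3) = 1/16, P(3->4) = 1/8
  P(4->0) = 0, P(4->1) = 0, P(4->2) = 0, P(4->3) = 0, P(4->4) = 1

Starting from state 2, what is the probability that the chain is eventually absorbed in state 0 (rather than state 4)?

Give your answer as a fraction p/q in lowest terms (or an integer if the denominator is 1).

Answer: 664/1445

Derivation:
Let a_i = P(absorbed in 0 | start in state i).
Boundary conditions: a_0 = 1, a_4 = 0.
For each transient state i, a_i = sum_j P(i->j) * a_j:
  a_1 = 5/8*a_0 + 1/16*a_1 + 1/8*a_2 + 1/16*a_3 + 1/8*a_4
  a_2 = 1/8*a_0 + 1/16*a_1 + 1/16*a_2 + 3/8*a_3 + 3/8*a_4
  a_3 = 1/2*a_0 + 0*a_1 + 5/16*a_2 + 1/16*a_3 + 1/8*a_4

Substituting a_0 = 1 and a_4 = 0, rearrange to (I - Q) a = r where r[i] = P(i -> 0):
  [15/16, -1/8, -1/16] . (a_1, a_2, a_3) = 5/8
  [-1/16, 15/16, -3/8] . (a_1, a_2, a_3) = 1/8
  [0, -5/16, 15/16] . (a_1, a_2, a_3) = 1/2

Solving yields:
  a_1 = 1118/1445
  a_2 = 664/1445
  a_3 = 992/1445

Starting state is 2, so the absorption probability is a_2 = 664/1445.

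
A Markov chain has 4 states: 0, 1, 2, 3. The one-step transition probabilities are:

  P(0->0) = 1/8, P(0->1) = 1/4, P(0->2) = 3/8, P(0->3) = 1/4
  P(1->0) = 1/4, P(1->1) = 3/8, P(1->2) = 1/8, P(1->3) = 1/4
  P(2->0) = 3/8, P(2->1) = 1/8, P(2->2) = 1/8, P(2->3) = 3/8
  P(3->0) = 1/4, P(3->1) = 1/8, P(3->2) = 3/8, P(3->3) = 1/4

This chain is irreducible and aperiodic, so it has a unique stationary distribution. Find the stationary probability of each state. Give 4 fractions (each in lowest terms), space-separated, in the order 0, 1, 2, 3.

The stationary distribution satisfies pi = pi * P, i.e.:
  pi_0 = 1/8*pi_0 + 1/4*pi_1 + 3/8*pi_2 + 1/4*pi_3
  pi_1 = 1/4*pi_0 + 3/8*pi_1 + 1/8*pi_2 + 1/8*pi_3
  pi_2 = 3/8*pi_0 + 1/8*pi_1 + 1/8*pi_2 + 3/8*pi_3
  pi_3 = 1/4*pi_0 + 1/4*pi_1 + 3/8*pi_2 + 1/4*pi_3
with normalization: pi_0 + pi_1 + pi_2 + pi_3 = 1.

Using the first 3 balance equations plus normalization, the linear system A*pi = b is:
  [-7/8, 1/4, 3/8, 1/4] . pi = 0
  [1/4, -5/8, 1/8, 1/8] . pi = 0
  [3/8, 1/8, -7/8, 3/8] . pi = 0
  [1, 1, 1, 1] . pi = 1

Solving yields:
  pi_0 = 68/271
  pi_1 = 113/542
  pi_2 = 70/271
  pi_3 = 153/542

Verification (pi * P):
  68/271*1/8 + 113/542*1/4 + 70/271*3/8 + 153/542*1/4 = 68/271 = pi_0  (ok)
  68/271*1/4 + 113/542*3/8 + 70/271*1/8 + 153/542*1/8 = 113/542 = pi_1  (ok)
  68/271*3/8 + 113/542*1/8 + 70/271*1/8 + 153/542*3/8 = 70/271 = pi_2  (ok)
  68/271*1/4 + 113/542*1/4 + 70/271*3/8 + 153/542*1/4 = 153/542 = pi_3  (ok)

Answer: 68/271 113/542 70/271 153/542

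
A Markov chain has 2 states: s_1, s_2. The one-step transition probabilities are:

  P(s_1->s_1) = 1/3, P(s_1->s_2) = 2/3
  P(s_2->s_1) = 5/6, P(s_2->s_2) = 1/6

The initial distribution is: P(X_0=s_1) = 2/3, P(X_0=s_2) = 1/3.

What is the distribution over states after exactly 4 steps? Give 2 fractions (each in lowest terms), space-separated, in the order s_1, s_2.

Answer: 9/16 7/16

Derivation:
Propagating the distribution step by step (d_{t+1} = d_t * P):
d_0 = (s_1=2/3, s_2=1/3)
  d_1[s_1] = 2/3*1/3 + 1/3*5/6 = 1/2
  d_1[s_2] = 2/3*2/3 + 1/3*1/6 = 1/2
d_1 = (s_1=1/2, s_2=1/2)
  d_2[s_1] = 1/2*1/3 + 1/2*5/6 = 7/12
  d_2[s_2] = 1/2*2/3 + 1/2*1/6 = 5/12
d_2 = (s_1=7/12, s_2=5/12)
  d_3[s_1] = 7/12*1/3 + 5/12*5/6 = 13/24
  d_3[s_2] = 7/12*2/3 + 5/12*1/6 = 11/24
d_3 = (s_1=13/24, s_2=11/24)
  d_4[s_1] = 13/24*1/3 + 11/24*5/6 = 9/16
  d_4[s_2] = 13/24*2/3 + 11/24*1/6 = 7/16
d_4 = (s_1=9/16, s_2=7/16)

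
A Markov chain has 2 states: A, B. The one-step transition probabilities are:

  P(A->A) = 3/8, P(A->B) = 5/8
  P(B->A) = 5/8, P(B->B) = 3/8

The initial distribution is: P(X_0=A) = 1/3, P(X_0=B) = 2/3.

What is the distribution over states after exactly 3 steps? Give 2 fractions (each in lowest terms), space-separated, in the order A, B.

Answer: 193/384 191/384

Derivation:
Propagating the distribution step by step (d_{t+1} = d_t * P):
d_0 = (A=1/3, B=2/3)
  d_1[A] = 1/3*3/8 + 2/3*5/8 = 13/24
  d_1[B] = 1/3*5/8 + 2/3*3/8 = 11/24
d_1 = (A=13/24, B=11/24)
  d_2[A] = 13/24*3/8 + 11/24*5/8 = 47/96
  d_2[B] = 13/24*5/8 + 11/24*3/8 = 49/96
d_2 = (A=47/96, B=49/96)
  d_3[A] = 47/96*3/8 + 49/96*5/8 = 193/384
  d_3[B] = 47/96*5/8 + 49/96*3/8 = 191/384
d_3 = (A=193/384, B=191/384)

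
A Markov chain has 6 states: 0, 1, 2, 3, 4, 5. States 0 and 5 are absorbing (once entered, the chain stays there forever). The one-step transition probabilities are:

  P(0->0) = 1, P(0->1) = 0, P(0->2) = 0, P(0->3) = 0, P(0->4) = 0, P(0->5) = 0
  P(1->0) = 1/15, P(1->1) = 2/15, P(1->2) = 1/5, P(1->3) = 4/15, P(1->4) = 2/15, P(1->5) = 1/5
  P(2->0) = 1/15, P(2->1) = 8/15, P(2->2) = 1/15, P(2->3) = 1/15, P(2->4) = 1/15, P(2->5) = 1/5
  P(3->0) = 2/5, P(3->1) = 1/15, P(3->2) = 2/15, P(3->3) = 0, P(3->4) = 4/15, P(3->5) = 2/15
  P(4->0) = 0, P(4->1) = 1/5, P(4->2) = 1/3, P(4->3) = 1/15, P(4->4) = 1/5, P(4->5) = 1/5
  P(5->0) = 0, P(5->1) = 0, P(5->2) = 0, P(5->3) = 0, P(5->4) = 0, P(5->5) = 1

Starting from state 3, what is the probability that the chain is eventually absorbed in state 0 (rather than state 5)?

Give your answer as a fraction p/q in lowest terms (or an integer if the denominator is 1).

Answer: 11279/20751

Derivation:
Let a_i = P(absorbed in 0 | start in state i).
Boundary conditions: a_0 = 1, a_5 = 0.
For each transient state i, a_i = sum_j P(i->j) * a_j:
  a_1 = 1/15*a_0 + 2/15*a_1 + 1/5*a_2 + 4/15*a_3 + 2/15*a_4 + 1/5*a_5
  a_2 = 1/15*a_0 + 8/15*a_1 + 1/15*a_2 + 1/15*a_3 + 1/15*a_4 + 1/5*a_5
  a_3 = 2/5*a_0 + 1/15*a_1 + 2/15*a_2 + 0*a_3 + 4/15*a_4 + 2/15*a_5
  a_4 = 0*a_0 + 1/5*a_1 + 1/3*a_2 + 1/15*a_3 + 1/5*a_4 + 1/5*a_5

Substituting a_0 = 1 and a_5 = 0, rearrange to (I - Q) a = r where r[i] = P(i -> 0):
  [13/15, -1/5, -4/15, -2/15] . (a_1, a_2, a_3, a_4) = 1/15
  [-8/15, 14/15, -1/15, -1/15] . (a_1, a_2, a_3, a_4) = 1/15
  [-1/15, -2/15, 1, -4/15] . (a_1, a_2, a_3, a_4) = 2/5
  [-1/5, -1/3, -1/15, 4/5] . (a_1, a_2, a_3, a_4) = 0

Solving yields:
  a_1 = 2525/6917
  a_2 = 7028/20751
  a_3 = 11279/20751
  a_4 = 5762/20751

Starting state is 3, so the absorption probability is a_3 = 11279/20751.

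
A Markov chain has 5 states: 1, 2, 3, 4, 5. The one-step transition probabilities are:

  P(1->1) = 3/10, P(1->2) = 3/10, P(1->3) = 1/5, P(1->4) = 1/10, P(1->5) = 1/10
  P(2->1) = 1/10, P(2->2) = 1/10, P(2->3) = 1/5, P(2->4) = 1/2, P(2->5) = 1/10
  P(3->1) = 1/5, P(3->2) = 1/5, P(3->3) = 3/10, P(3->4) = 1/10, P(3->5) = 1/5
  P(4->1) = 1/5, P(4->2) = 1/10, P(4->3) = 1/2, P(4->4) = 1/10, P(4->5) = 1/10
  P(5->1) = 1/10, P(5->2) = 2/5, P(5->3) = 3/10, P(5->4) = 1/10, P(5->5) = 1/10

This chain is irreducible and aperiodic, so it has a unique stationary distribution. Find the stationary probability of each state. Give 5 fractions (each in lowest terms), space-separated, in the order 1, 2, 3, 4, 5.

Answer: 2127/11500 473/2300 171/575 524/2875 373/2875

Derivation:
The stationary distribution satisfies pi = pi * P, i.e.:
  pi_1 = 3/10*pi_1 + 1/10*pi_2 + 1/5*pi_3 + 1/5*pi_4 + 1/10*pi_5
  pi_2 = 3/10*pi_1 + 1/10*pi_2 + 1/5*pi_3 + 1/10*pi_4 + 2/5*pi_5
  pi_3 = 1/5*pi_1 + 1/5*pi_2 + 3/10*pi_3 + 1/2*pi_4 + 3/10*pi_5
  pi_4 = 1/10*pi_1 + 1/2*pi_2 + 1/10*pi_3 + 1/10*pi_4 + 1/10*pi_5
  pi_5 = 1/10*pi_1 + 1/10*pi_2 + 1/5*pi_3 + 1/10*pi_4 + 1/10*pi_5
with normalization: pi_1 + pi_2 + pi_3 + pi_4 + pi_5 = 1.

Using the first 4 balance equations plus normalization, the linear system A*pi = b is:
  [-7/10, 1/10, 1/5, 1/5, 1/10] . pi = 0
  [3/10, -9/10, 1/5, 1/10, 2/5] . pi = 0
  [1/5, 1/5, -7/10, 1/2, 3/10] . pi = 0
  [1/10, 1/2, 1/10, -9/10, 1/10] . pi = 0
  [1, 1, 1, 1, 1] . pi = 1

Solving yields:
  pi_1 = 2127/11500
  pi_2 = 473/2300
  pi_3 = 171/575
  pi_4 = 524/2875
  pi_5 = 373/2875

Verification (pi * P):
  2127/11500*3/10 + 473/2300*1/10 + 171/575*1/5 + 524/2875*1/5 + 373/2875*1/10 = 2127/11500 = pi_1  (ok)
  2127/11500*3/10 + 473/2300*1/10 + 171/575*1/5 + 524/2875*1/10 + 373/2875*2/5 = 473/2300 = pi_2  (ok)
  2127/11500*1/5 + 473/2300*1/5 + 171/575*3/10 + 524/2875*1/2 + 373/2875*3/10 = 171/575 = pi_3  (ok)
  2127/11500*1/10 + 473/2300*1/2 + 171/575*1/10 + 524/2875*1/10 + 373/2875*1/10 = 524/2875 = pi_4  (ok)
  2127/11500*1/10 + 473/2300*1/10 + 171/575*1/5 + 524/2875*1/10 + 373/2875*1/10 = 373/2875 = pi_5  (ok)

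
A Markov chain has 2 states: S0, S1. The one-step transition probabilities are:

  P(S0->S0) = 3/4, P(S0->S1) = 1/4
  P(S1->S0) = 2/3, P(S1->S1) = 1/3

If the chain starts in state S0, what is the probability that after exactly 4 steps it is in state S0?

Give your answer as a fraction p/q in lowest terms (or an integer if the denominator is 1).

Computing P^4 by repeated multiplication:
P^1 =
  S0: [3/4, 1/4]
  S1: [2/3, 1/3]
P^2 =
  S0: [35/48, 13/48]
  S1: [13/18, 5/18]
P^3 =
  S0: [419/576, 157/576]
  S1: [157/216, 59/216]
P^4 =
  S0: [5027/6912, 1885/6912]
  S1: [1885/2592, 707/2592]

(P^4)[S0 -> S0] = 5027/6912

Answer: 5027/6912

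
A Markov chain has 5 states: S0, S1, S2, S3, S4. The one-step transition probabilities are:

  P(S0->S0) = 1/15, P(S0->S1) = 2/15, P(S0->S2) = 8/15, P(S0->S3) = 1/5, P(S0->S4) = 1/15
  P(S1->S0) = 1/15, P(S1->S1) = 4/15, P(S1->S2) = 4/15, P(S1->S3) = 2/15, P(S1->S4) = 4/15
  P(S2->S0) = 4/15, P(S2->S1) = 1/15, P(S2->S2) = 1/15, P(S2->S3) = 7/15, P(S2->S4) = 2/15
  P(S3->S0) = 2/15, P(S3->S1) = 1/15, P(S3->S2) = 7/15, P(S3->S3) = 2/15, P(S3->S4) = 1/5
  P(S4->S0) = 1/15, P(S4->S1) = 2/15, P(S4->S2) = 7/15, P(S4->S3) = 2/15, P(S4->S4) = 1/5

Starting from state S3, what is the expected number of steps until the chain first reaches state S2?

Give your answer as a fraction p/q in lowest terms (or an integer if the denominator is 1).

Let h_i = expected steps to first reach S2 from state i.
Boundary: h_S2 = 0.
First-step equations for the other states:
  h_S0 = 1 + 1/15*h_S0 + 2/15*h_S1 + 8/15*h_S2 + 1/5*h_S3 + 1/15*h_S4
  h_S1 = 1 + 1/15*h_S0 + 4/15*h_S1 + 4/15*h_S2 + 2/15*h_S3 + 4/15*h_S4
  h_S3 = 1 + 2/15*h_S0 + 1/15*h_S1 + 7/15*h_S2 + 2/15*h_S3 + 1/5*h_S4
  h_S4 = 1 + 1/15*h_S0 + 2/15*h_S1 + 7/15*h_S2 + 2/15*h_S3 + 1/5*h_S4

Substituting h_S2 = 0 and rearranging gives the linear system (I - Q) h = 1:
  [14/15, -2/15, -1/5, -1/15] . (h_S0, h_S1, h_S3, h_S4) = 1
  [-1/15, 11/15, -2/15, -4/15] . (h_S0, h_S1, h_S3, h_S4) = 1
  [-2/15, -1/15, 13/15, -1/5] . (h_S0, h_S1, h_S3, h_S4) = 1
  [-1/15, -2/15, -2/15, 4/5] . (h_S0, h_S1, h_S3, h_S4) = 1

Solving yields:
  h_S0 = 20355/9677
  h_S1 = 26880/9677
  h_S3 = 21405/9677
  h_S4 = 21840/9677

Starting state is S3, so the expected hitting time is h_S3 = 21405/9677.

Answer: 21405/9677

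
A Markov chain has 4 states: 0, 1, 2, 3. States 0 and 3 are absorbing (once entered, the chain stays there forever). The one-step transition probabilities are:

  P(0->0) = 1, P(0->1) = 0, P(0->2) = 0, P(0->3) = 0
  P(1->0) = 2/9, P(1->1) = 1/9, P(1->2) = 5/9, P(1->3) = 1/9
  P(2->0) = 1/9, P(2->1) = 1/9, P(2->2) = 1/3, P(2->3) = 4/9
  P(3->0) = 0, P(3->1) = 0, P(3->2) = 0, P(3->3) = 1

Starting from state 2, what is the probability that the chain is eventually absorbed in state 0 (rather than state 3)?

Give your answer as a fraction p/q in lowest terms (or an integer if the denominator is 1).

Let a_i = P(absorbed in 0 | start in state i).
Boundary conditions: a_0 = 1, a_3 = 0.
For each transient state i, a_i = sum_j P(i->j) * a_j:
  a_1 = 2/9*a_0 + 1/9*a_1 + 5/9*a_2 + 1/9*a_3
  a_2 = 1/9*a_0 + 1/9*a_1 + 1/3*a_2 + 4/9*a_3

Substituting a_0 = 1 and a_3 = 0, rearrange to (I - Q) a = r where r[i] = P(i -> 0):
  [8/9, -5/9] . (a_1, a_2) = 2/9
  [-1/9, 2/3] . (a_1, a_2) = 1/9

Solving yields:
  a_1 = 17/43
  a_2 = 10/43

Starting state is 2, so the absorption probability is a_2 = 10/43.

Answer: 10/43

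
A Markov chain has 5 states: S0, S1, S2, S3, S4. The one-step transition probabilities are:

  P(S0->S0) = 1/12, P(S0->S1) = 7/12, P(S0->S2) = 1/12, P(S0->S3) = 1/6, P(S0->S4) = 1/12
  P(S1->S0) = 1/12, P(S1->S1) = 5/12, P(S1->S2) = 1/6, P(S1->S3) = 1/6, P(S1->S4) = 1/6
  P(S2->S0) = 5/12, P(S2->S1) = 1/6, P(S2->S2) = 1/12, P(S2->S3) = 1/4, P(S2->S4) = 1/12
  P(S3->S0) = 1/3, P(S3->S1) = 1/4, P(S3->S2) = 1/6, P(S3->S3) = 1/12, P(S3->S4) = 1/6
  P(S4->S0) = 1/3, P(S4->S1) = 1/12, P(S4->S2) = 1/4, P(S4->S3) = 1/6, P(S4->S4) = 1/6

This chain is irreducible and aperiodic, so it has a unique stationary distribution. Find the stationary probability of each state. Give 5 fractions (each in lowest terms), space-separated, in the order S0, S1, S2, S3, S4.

The stationary distribution satisfies pi = pi * P, i.e.:
  pi_S0 = 1/12*pi_S0 + 1/12*pi_S1 + 5/12*pi_S2 + 1/3*pi_S3 + 1/3*pi_S4
  pi_S1 = 7/12*pi_S0 + 5/12*pi_S1 + 1/6*pi_S2 + 1/4*pi_S3 + 1/12*pi_S4
  pi_S2 = 1/12*pi_S0 + 1/6*pi_S1 + 1/12*pi_S2 + 1/6*pi_S3 + 1/4*pi_S4
  pi_S3 = 1/6*pi_S0 + 1/6*pi_S1 + 1/4*pi_S2 + 1/12*pi_S3 + 1/6*pi_S4
  pi_S4 = 1/12*pi_S0 + 1/6*pi_S1 + 1/12*pi_S2 + 1/6*pi_S3 + 1/6*pi_S4
with normalization: pi_S0 + pi_S1 + pi_S2 + pi_S3 + pi_S4 = 1.

Using the first 4 balance equations plus normalization, the linear system A*pi = b is:
  [-11/12, 1/12, 5/12, 1/3, 1/3] . pi = 0
  [7/12, -7/12, 1/6, 1/4, 1/12] . pi = 0
  [1/12, 1/6, -11/12, 1/6, 1/4] . pi = 0
  [1/6, 1/6, 1/4, -11/12, 1/6] . pi = 0
  [1, 1, 1, 1, 1] . pi = 1

Solving yields:
  pi_S0 = 5349/25675
  pi_S1 = 8758/25675
  pi_S2 = 293/1975
  pi_S3 = 4243/25675
  pi_S4 = 3516/25675

Verification (pi * P):
  5349/25675*1/12 + 8758/25675*1/12 + 293/1975*5/12 + 4243/25675*1/3 + 3516/25675*1/3 = 5349/25675 = pi_S0  (ok)
  5349/25675*7/12 + 8758/25675*5/12 + 293/1975*1/6 + 4243/25675*1/4 + 3516/25675*1/12 = 8758/25675 = pi_S1  (ok)
  5349/25675*1/12 + 8758/25675*1/6 + 293/1975*1/12 + 4243/25675*1/6 + 3516/25675*1/4 = 293/1975 = pi_S2  (ok)
  5349/25675*1/6 + 8758/25675*1/6 + 293/1975*1/4 + 4243/25675*1/12 + 3516/25675*1/6 = 4243/25675 = pi_S3  (ok)
  5349/25675*1/12 + 8758/25675*1/6 + 293/1975*1/12 + 4243/25675*1/6 + 3516/25675*1/6 = 3516/25675 = pi_S4  (ok)

Answer: 5349/25675 8758/25675 293/1975 4243/25675 3516/25675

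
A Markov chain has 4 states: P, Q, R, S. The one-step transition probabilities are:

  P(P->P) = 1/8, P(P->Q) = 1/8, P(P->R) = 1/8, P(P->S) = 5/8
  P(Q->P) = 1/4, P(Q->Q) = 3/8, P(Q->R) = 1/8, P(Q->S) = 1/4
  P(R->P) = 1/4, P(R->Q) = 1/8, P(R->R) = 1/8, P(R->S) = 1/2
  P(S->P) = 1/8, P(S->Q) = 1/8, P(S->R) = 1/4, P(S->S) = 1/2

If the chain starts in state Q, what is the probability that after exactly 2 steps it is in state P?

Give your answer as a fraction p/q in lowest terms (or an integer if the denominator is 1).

Answer: 3/16

Derivation:
Computing P^2 by repeated multiplication:
P^1 =
  P: [1/8, 1/8, 1/8, 5/8]
  Q: [1/4, 3/8, 1/8, 1/4]
  R: [1/4, 1/8, 1/8, 1/2]
  S: [1/8, 1/8, 1/4, 1/2]
P^2 =
  P: [5/32, 5/32, 13/64, 31/64]
  Q: [3/16, 7/32, 5/32, 7/16]
  R: [5/32, 5/32, 3/16, 1/2]
  S: [11/64, 5/32, 3/16, 31/64]

(P^2)[Q -> P] = 3/16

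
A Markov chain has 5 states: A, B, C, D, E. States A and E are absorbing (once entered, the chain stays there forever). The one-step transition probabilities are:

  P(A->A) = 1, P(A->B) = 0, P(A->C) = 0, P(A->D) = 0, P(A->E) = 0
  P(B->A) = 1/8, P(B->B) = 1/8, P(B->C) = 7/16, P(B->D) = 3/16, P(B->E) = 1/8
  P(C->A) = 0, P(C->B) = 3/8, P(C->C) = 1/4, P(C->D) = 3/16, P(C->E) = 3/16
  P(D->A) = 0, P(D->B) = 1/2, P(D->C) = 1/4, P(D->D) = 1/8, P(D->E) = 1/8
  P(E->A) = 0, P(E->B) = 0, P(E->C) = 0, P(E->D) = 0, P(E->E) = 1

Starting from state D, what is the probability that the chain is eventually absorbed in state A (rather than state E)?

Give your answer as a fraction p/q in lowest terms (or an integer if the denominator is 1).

Answer: 20/89

Derivation:
Let a_i = P(absorbed in A | start in state i).
Boundary conditions: a_A = 1, a_E = 0.
For each transient state i, a_i = sum_j P(i->j) * a_j:
  a_B = 1/8*a_A + 1/8*a_B + 7/16*a_C + 3/16*a_D + 1/8*a_E
  a_C = 0*a_A + 3/8*a_B + 1/4*a_C + 3/16*a_D + 3/16*a_E
  a_D = 0*a_A + 1/2*a_B + 1/4*a_C + 1/8*a_D + 1/8*a_E

Substituting a_A = 1 and a_E = 0, rearrange to (I - Q) a = r where r[i] = P(i -> A):
  [7/8, -7/16, -3/16] . (a_B, a_C, a_D) = 1/8
  [-3/8, 3/4, -3/16] . (a_B, a_C, a_D) = 0
  [-1/2, -1/4, 7/8] . (a_B, a_C, a_D) = 0

Solving yields:
  a_B = 26/89
  a_C = 18/89
  a_D = 20/89

Starting state is D, so the absorption probability is a_D = 20/89.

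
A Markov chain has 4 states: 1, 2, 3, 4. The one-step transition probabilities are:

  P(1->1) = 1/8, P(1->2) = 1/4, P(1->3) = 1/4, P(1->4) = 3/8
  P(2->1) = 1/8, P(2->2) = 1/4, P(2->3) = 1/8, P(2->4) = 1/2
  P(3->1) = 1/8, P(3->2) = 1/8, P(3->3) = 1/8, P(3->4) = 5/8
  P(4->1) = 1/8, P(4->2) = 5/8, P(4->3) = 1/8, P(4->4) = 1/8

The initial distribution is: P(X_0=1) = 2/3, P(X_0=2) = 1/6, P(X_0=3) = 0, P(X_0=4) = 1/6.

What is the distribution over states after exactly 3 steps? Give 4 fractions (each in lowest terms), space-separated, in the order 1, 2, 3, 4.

Answer: 1/8 383/1024 9/64 369/1024

Derivation:
Propagating the distribution step by step (d_{t+1} = d_t * P):
d_0 = (1=2/3, 2=1/6, 3=0, 4=1/6)
  d_1[1] = 2/3*1/8 + 1/6*1/8 + 0*1/8 + 1/6*1/8 = 1/8
  d_1[2] = 2/3*1/4 + 1/6*1/4 + 0*1/8 + 1/6*5/8 = 5/16
  d_1[3] = 2/3*1/4 + 1/6*1/8 + 0*1/8 + 1/6*1/8 = 5/24
  d_1[4] = 2/3*3/8 + 1/6*1/2 + 0*5/8 + 1/6*1/8 = 17/48
d_1 = (1=1/8, 2=5/16, 3=5/24, 4=17/48)
  d_2[1] = 1/8*1/8 + 5/16*1/8 + 5/24*1/8 + 17/48*1/8 = 1/8
  d_2[2] = 1/8*1/4 + 5/16*1/4 + 5/24*1/8 + 17/48*5/8 = 137/384
  d_2[3] = 1/8*1/4 + 5/16*1/8 + 5/24*1/8 + 17/48*1/8 = 9/64
  d_2[4] = 1/8*3/8 + 5/16*1/2 + 5/24*5/8 + 17/48*1/8 = 145/384
d_2 = (1=1/8, 2=137/384, 3=9/64, 4=145/384)
  d_3[1] = 1/8*1/8 + 137/384*1/8 + 9/64*1/8 + 145/384*1/8 = 1/8
  d_3[2] = 1/8*1/4 + 137/384*1/4 + 9/64*1/8 + 145/384*5/8 = 383/1024
  d_3[3] = 1/8*1/4 + 137/384*1/8 + 9/64*1/8 + 145/384*1/8 = 9/64
  d_3[4] = 1/8*3/8 + 137/384*1/2 + 9/64*5/8 + 145/384*1/8 = 369/1024
d_3 = (1=1/8, 2=383/1024, 3=9/64, 4=369/1024)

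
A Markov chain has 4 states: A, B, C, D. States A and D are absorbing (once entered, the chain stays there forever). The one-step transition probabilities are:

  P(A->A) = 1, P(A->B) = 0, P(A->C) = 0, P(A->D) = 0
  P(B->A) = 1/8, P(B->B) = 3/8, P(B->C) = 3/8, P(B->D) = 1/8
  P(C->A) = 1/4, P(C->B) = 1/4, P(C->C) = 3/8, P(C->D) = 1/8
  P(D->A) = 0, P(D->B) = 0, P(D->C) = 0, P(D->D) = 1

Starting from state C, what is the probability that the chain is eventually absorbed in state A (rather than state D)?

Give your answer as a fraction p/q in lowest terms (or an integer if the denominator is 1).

Let a_i = P(absorbed in A | start in state i).
Boundary conditions: a_A = 1, a_D = 0.
For each transient state i, a_i = sum_j P(i->j) * a_j:
  a_B = 1/8*a_A + 3/8*a_B + 3/8*a_C + 1/8*a_D
  a_C = 1/4*a_A + 1/4*a_B + 3/8*a_C + 1/8*a_D

Substituting a_A = 1 and a_D = 0, rearrange to (I - Q) a = r where r[i] = P(i -> A):
  [5/8, -3/8] . (a_B, a_C) = 1/8
  [-1/4, 5/8] . (a_B, a_C) = 1/4

Solving yields:
  a_B = 11/19
  a_C = 12/19

Starting state is C, so the absorption probability is a_C = 12/19.

Answer: 12/19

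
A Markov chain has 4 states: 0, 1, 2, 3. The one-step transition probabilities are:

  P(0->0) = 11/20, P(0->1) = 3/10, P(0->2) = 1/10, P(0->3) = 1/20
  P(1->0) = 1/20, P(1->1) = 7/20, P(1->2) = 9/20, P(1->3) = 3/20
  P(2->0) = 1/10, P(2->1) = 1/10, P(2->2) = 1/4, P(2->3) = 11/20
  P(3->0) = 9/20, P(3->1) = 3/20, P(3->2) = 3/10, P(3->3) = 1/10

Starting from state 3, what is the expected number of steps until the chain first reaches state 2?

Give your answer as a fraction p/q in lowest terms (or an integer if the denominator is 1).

Answer: 416/109

Derivation:
Let h_i = expected steps to first reach 2 from state i.
Boundary: h_2 = 0.
First-step equations for the other states:
  h_0 = 1 + 11/20*h_0 + 3/10*h_1 + 1/10*h_2 + 1/20*h_3
  h_1 = 1 + 1/20*h_0 + 7/20*h_1 + 9/20*h_2 + 3/20*h_3
  h_3 = 1 + 9/20*h_0 + 3/20*h_1 + 3/10*h_2 + 1/10*h_3

Substituting h_2 = 0 and rearranging gives the linear system (I - Q) h = 1:
  [9/20, -3/10, -1/20] . (h_0, h_1, h_3) = 1
  [-1/20, 13/20, -3/20] . (h_0, h_1, h_3) = 1
  [-9/20, -3/20, 9/10] . (h_0, h_1, h_3) = 1

Solving yields:
  h_0 = 1468/327
  h_1 = 904/327
  h_3 = 416/109

Starting state is 3, so the expected hitting time is h_3 = 416/109.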